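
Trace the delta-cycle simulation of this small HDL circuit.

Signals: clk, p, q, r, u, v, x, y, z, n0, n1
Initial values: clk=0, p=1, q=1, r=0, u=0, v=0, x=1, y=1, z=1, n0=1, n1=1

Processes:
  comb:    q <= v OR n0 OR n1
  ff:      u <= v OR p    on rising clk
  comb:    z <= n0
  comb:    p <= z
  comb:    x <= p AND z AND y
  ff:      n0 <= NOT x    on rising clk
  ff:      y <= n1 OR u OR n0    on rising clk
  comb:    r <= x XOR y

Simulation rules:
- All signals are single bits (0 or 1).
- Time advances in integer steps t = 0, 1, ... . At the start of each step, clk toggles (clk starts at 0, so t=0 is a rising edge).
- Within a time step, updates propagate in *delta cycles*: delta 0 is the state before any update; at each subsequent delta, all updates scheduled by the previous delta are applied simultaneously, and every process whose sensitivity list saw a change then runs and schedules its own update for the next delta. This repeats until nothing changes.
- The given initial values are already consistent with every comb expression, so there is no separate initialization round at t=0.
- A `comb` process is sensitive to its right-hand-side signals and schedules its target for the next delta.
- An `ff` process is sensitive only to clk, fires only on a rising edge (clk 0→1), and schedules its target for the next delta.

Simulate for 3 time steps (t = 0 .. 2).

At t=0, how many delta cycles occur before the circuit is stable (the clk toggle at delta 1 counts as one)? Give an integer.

t0.Δ0 v=0 u=0 x=1 n1=1 clk=0 n0=1 r=0 p=1 y=1 q=1 z=1
t0.Δ1 v=0 u=0 x=1 n1=1 clk=1 n0=1 r=0 p=1 y=1 q=1 z=1
t0.Δ2 v=0 u=1 x=1 n1=1 clk=1 n0=0 r=0 p=1 y=1 q=1 z=1
t0.Δ3 v=0 u=1 x=1 n1=1 clk=1 n0=0 r=0 p=1 y=1 q=1 z=0
t0.Δ4 v=0 u=1 x=0 n1=1 clk=1 n0=0 r=0 p=0 y=1 q=1 z=0
t0.Δ5 v=0 u=1 x=0 n1=1 clk=1 n0=0 r=1 p=0 y=1 q=1 z=0
t1.Δ0 v=0 u=1 x=0 n1=1 clk=1 n0=0 r=1 p=0 y=1 q=1 z=0
t1.Δ1 v=0 u=1 x=0 n1=1 clk=0 n0=0 r=1 p=0 y=1 q=1 z=0
t2.Δ0 v=0 u=1 x=0 n1=1 clk=0 n0=0 r=1 p=0 y=1 q=1 z=0
t2.Δ1 v=0 u=1 x=0 n1=1 clk=1 n0=0 r=1 p=0 y=1 q=1 z=0
t2.Δ2 v=0 u=0 x=0 n1=1 clk=1 n0=1 r=1 p=0 y=1 q=1 z=0
t2.Δ3 v=0 u=0 x=0 n1=1 clk=1 n0=1 r=1 p=0 y=1 q=1 z=1
t2.Δ4 v=0 u=0 x=0 n1=1 clk=1 n0=1 r=1 p=1 y=1 q=1 z=1
t2.Δ5 v=0 u=0 x=1 n1=1 clk=1 n0=1 r=1 p=1 y=1 q=1 z=1
t2.Δ6 v=0 u=0 x=1 n1=1 clk=1 n0=1 r=0 p=1 y=1 q=1 z=1

5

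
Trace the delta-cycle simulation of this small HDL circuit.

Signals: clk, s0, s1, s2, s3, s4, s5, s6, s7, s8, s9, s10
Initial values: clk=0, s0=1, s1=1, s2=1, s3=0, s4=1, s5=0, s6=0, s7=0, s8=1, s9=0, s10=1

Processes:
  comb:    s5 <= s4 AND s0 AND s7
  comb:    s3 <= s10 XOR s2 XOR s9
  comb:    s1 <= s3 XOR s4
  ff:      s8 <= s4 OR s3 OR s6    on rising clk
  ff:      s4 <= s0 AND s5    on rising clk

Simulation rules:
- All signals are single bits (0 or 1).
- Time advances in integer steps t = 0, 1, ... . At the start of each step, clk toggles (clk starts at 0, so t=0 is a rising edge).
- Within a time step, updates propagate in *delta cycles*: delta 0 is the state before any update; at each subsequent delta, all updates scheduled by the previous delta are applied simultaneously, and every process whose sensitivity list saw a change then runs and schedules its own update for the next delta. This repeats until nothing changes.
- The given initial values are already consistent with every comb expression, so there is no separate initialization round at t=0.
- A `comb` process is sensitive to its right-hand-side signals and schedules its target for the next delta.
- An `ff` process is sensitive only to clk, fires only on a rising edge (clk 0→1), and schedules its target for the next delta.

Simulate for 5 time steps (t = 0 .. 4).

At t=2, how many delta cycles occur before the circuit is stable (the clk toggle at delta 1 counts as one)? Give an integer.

2

t=0 Δ0: s6=0 s1=1 s9=0 s8=1 s5=0 s7=0 s3=0 s10=1 s0=1 clk=0 s4=1 s2=1
  Δ1: clk:0→1
  Δ2: s4:1→0
  Δ3: s1:1→0
  (3Δ to stable)
t=1 Δ0: s6=0 s1=0 s9=0 s8=1 s5=0 s7=0 s3=0 s10=1 s0=1 clk=1 s4=0 s2=1
  Δ1: clk:1→0
  (1Δ to stable)
t=2 Δ0: s6=0 s1=0 s9=0 s8=1 s5=0 s7=0 s3=0 s10=1 s0=1 clk=0 s4=0 s2=1
  Δ1: clk:0→1
  Δ2: s8:1→0
  (2Δ to stable)
t=3 Δ0: s6=0 s1=0 s9=0 s8=0 s5=0 s7=0 s3=0 s10=1 s0=1 clk=1 s4=0 s2=1
  Δ1: clk:1→0
  (1Δ to stable)
t=4 Δ0: s6=0 s1=0 s9=0 s8=0 s5=0 s7=0 s3=0 s10=1 s0=1 clk=0 s4=0 s2=1
  Δ1: clk:0→1
  (1Δ to stable)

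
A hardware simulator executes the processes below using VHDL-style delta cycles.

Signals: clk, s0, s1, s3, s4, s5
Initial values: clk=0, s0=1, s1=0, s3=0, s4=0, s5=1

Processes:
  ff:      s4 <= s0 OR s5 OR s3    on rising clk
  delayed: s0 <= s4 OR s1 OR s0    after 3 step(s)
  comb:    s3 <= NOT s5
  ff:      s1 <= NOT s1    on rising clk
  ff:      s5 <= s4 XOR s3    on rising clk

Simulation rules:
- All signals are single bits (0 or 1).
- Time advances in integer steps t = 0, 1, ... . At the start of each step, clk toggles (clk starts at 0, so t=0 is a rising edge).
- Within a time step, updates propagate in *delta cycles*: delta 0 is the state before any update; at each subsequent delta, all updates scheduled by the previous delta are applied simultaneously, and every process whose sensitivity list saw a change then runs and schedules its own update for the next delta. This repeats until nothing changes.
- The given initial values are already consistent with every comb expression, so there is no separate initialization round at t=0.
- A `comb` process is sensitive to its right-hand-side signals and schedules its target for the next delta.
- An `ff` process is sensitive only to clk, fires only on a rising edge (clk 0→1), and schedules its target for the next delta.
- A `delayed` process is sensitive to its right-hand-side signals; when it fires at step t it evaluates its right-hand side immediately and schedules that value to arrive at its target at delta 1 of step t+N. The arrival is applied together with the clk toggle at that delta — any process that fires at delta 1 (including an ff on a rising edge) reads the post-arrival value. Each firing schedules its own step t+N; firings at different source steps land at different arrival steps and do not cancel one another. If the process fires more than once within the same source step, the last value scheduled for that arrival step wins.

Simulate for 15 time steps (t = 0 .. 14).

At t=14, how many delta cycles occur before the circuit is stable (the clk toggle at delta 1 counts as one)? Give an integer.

2

t0.Δ0 s4=0 s5=1 s1=0 s0=1 s3=0 clk=0
t0.Δ1 s4=0 s5=1 s1=0 s0=1 s3=0 clk=1
t0.Δ2 s4=1 s5=0 s1=1 s0=1 s3=0 clk=1
t0.Δ3 s4=1 s5=0 s1=1 s0=1 s3=1 clk=1
t1.Δ0 s4=1 s5=0 s1=1 s0=1 s3=1 clk=1
t1.Δ1 s4=1 s5=0 s1=1 s0=1 s3=1 clk=0
t2.Δ0 s4=1 s5=0 s1=1 s0=1 s3=1 clk=0
t2.Δ1 s4=1 s5=0 s1=1 s0=1 s3=1 clk=1
t2.Δ2 s4=1 s5=0 s1=0 s0=1 s3=1 clk=1
t3.Δ0 s4=1 s5=0 s1=0 s0=1 s3=1 clk=1
t3.Δ1 s4=1 s5=0 s1=0 s0=1 s3=1 clk=0
t4.Δ0 s4=1 s5=0 s1=0 s0=1 s3=1 clk=0
t4.Δ1 s4=1 s5=0 s1=0 s0=1 s3=1 clk=1
t4.Δ2 s4=1 s5=0 s1=1 s0=1 s3=1 clk=1
t5.Δ0 s4=1 s5=0 s1=1 s0=1 s3=1 clk=1
t5.Δ1 s4=1 s5=0 s1=1 s0=1 s3=1 clk=0
t6.Δ0 s4=1 s5=0 s1=1 s0=1 s3=1 clk=0
t6.Δ1 s4=1 s5=0 s1=1 s0=1 s3=1 clk=1
t6.Δ2 s4=1 s5=0 s1=0 s0=1 s3=1 clk=1
t7.Δ0 s4=1 s5=0 s1=0 s0=1 s3=1 clk=1
t7.Δ1 s4=1 s5=0 s1=0 s0=1 s3=1 clk=0
t8.Δ0 s4=1 s5=0 s1=0 s0=1 s3=1 clk=0
t8.Δ1 s4=1 s5=0 s1=0 s0=1 s3=1 clk=1
t8.Δ2 s4=1 s5=0 s1=1 s0=1 s3=1 clk=1
t9.Δ0 s4=1 s5=0 s1=1 s0=1 s3=1 clk=1
t9.Δ1 s4=1 s5=0 s1=1 s0=1 s3=1 clk=0
t10.Δ0 s4=1 s5=0 s1=1 s0=1 s3=1 clk=0
t10.Δ1 s4=1 s5=0 s1=1 s0=1 s3=1 clk=1
t10.Δ2 s4=1 s5=0 s1=0 s0=1 s3=1 clk=1
t11.Δ0 s4=1 s5=0 s1=0 s0=1 s3=1 clk=1
t11.Δ1 s4=1 s5=0 s1=0 s0=1 s3=1 clk=0
t12.Δ0 s4=1 s5=0 s1=0 s0=1 s3=1 clk=0
t12.Δ1 s4=1 s5=0 s1=0 s0=1 s3=1 clk=1
t12.Δ2 s4=1 s5=0 s1=1 s0=1 s3=1 clk=1
t13.Δ0 s4=1 s5=0 s1=1 s0=1 s3=1 clk=1
t13.Δ1 s4=1 s5=0 s1=1 s0=1 s3=1 clk=0
t14.Δ0 s4=1 s5=0 s1=1 s0=1 s3=1 clk=0
t14.Δ1 s4=1 s5=0 s1=1 s0=1 s3=1 clk=1
t14.Δ2 s4=1 s5=0 s1=0 s0=1 s3=1 clk=1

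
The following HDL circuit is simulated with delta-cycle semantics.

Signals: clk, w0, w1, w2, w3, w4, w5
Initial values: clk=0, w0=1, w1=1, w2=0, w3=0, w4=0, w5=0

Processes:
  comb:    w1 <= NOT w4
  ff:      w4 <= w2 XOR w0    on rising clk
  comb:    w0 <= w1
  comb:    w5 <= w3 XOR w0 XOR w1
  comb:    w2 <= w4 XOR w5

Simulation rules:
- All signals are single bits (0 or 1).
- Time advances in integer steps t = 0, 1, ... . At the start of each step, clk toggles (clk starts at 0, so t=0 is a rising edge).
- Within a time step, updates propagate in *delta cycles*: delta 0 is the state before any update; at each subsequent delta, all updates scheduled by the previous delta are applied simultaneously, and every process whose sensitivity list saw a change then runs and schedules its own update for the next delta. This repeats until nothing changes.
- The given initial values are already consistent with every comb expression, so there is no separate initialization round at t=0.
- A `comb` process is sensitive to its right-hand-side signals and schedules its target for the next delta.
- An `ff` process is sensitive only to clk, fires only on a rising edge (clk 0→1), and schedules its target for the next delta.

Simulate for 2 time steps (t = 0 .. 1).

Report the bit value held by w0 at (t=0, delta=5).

t=0 Δ0: w3=0 clk=0 w1=1 w0=1 w5=0 w4=0 w2=0
  Δ1: clk:0→1
  Δ2: w4:0→1
  Δ3: w1:1→0, w2:0→1
  Δ4: w0:1→0, w5:0→1
  Δ5: w5:1→0, w2:1→0
  Δ6: w2:0→1
  (6Δ to stable)
t=1 Δ0: w3=0 clk=1 w1=0 w0=0 w5=0 w4=1 w2=1
  Δ1: clk:1→0
  (1Δ to stable)

0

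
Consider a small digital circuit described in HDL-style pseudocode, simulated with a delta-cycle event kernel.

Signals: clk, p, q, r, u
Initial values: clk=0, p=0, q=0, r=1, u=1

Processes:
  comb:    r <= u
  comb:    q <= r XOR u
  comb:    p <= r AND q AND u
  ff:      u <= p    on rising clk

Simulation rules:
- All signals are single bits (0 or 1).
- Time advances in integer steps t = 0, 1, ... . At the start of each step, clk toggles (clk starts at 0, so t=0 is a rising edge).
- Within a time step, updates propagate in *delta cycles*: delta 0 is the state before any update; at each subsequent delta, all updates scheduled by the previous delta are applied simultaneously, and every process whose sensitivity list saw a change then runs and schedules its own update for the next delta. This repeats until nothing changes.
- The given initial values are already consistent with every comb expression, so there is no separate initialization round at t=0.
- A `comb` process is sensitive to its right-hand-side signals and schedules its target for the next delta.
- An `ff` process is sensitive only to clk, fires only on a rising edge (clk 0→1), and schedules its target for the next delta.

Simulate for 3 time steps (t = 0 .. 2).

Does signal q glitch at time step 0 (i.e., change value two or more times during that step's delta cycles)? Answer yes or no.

yes

t=0 Δ0: r=1 u=1 clk=0 q=0 p=0
  Δ1: clk:0→1
  Δ2: u:1→0
  Δ3: r:1→0, q:0→1
  Δ4: q:1→0
  (4Δ to stable)
t=1 Δ0: r=0 u=0 clk=1 q=0 p=0
  Δ1: clk:1→0
  (1Δ to stable)
t=2 Δ0: r=0 u=0 clk=0 q=0 p=0
  Δ1: clk:0→1
  (1Δ to stable)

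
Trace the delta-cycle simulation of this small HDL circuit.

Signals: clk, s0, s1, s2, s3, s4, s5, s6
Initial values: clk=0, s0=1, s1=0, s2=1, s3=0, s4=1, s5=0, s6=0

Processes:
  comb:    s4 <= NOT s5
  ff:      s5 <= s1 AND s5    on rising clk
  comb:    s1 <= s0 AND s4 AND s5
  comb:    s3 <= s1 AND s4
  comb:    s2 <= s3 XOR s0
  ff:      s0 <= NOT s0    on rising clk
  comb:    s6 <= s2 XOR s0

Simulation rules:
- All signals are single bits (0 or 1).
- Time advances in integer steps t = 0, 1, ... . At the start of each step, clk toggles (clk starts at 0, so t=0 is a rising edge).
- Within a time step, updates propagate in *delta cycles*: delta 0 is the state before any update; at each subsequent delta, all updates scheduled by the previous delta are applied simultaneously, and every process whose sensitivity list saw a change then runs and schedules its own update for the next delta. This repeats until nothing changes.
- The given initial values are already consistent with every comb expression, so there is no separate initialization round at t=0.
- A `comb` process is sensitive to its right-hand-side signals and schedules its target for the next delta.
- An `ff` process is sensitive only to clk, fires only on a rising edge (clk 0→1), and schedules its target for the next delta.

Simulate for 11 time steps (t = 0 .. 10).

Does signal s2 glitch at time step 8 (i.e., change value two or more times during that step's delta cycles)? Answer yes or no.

no

t0.Δ0 s1=0 s5=0 s3=0 clk=0 s4=1 s6=0 s2=1 s0=1
t0.Δ1 s1=0 s5=0 s3=0 clk=1 s4=1 s6=0 s2=1 s0=1
t0.Δ2 s1=0 s5=0 s3=0 clk=1 s4=1 s6=0 s2=1 s0=0
t0.Δ3 s1=0 s5=0 s3=0 clk=1 s4=1 s6=1 s2=0 s0=0
t0.Δ4 s1=0 s5=0 s3=0 clk=1 s4=1 s6=0 s2=0 s0=0
t1.Δ0 s1=0 s5=0 s3=0 clk=1 s4=1 s6=0 s2=0 s0=0
t1.Δ1 s1=0 s5=0 s3=0 clk=0 s4=1 s6=0 s2=0 s0=0
t2.Δ0 s1=0 s5=0 s3=0 clk=0 s4=1 s6=0 s2=0 s0=0
t2.Δ1 s1=0 s5=0 s3=0 clk=1 s4=1 s6=0 s2=0 s0=0
t2.Δ2 s1=0 s5=0 s3=0 clk=1 s4=1 s6=0 s2=0 s0=1
t2.Δ3 s1=0 s5=0 s3=0 clk=1 s4=1 s6=1 s2=1 s0=1
t2.Δ4 s1=0 s5=0 s3=0 clk=1 s4=1 s6=0 s2=1 s0=1
t3.Δ0 s1=0 s5=0 s3=0 clk=1 s4=1 s6=0 s2=1 s0=1
t3.Δ1 s1=0 s5=0 s3=0 clk=0 s4=1 s6=0 s2=1 s0=1
t4.Δ0 s1=0 s5=0 s3=0 clk=0 s4=1 s6=0 s2=1 s0=1
t4.Δ1 s1=0 s5=0 s3=0 clk=1 s4=1 s6=0 s2=1 s0=1
t4.Δ2 s1=0 s5=0 s3=0 clk=1 s4=1 s6=0 s2=1 s0=0
t4.Δ3 s1=0 s5=0 s3=0 clk=1 s4=1 s6=1 s2=0 s0=0
t4.Δ4 s1=0 s5=0 s3=0 clk=1 s4=1 s6=0 s2=0 s0=0
t5.Δ0 s1=0 s5=0 s3=0 clk=1 s4=1 s6=0 s2=0 s0=0
t5.Δ1 s1=0 s5=0 s3=0 clk=0 s4=1 s6=0 s2=0 s0=0
t6.Δ0 s1=0 s5=0 s3=0 clk=0 s4=1 s6=0 s2=0 s0=0
t6.Δ1 s1=0 s5=0 s3=0 clk=1 s4=1 s6=0 s2=0 s0=0
t6.Δ2 s1=0 s5=0 s3=0 clk=1 s4=1 s6=0 s2=0 s0=1
t6.Δ3 s1=0 s5=0 s3=0 clk=1 s4=1 s6=1 s2=1 s0=1
t6.Δ4 s1=0 s5=0 s3=0 clk=1 s4=1 s6=0 s2=1 s0=1
t7.Δ0 s1=0 s5=0 s3=0 clk=1 s4=1 s6=0 s2=1 s0=1
t7.Δ1 s1=0 s5=0 s3=0 clk=0 s4=1 s6=0 s2=1 s0=1
t8.Δ0 s1=0 s5=0 s3=0 clk=0 s4=1 s6=0 s2=1 s0=1
t8.Δ1 s1=0 s5=0 s3=0 clk=1 s4=1 s6=0 s2=1 s0=1
t8.Δ2 s1=0 s5=0 s3=0 clk=1 s4=1 s6=0 s2=1 s0=0
t8.Δ3 s1=0 s5=0 s3=0 clk=1 s4=1 s6=1 s2=0 s0=0
t8.Δ4 s1=0 s5=0 s3=0 clk=1 s4=1 s6=0 s2=0 s0=0
t9.Δ0 s1=0 s5=0 s3=0 clk=1 s4=1 s6=0 s2=0 s0=0
t9.Δ1 s1=0 s5=0 s3=0 clk=0 s4=1 s6=0 s2=0 s0=0
t10.Δ0 s1=0 s5=0 s3=0 clk=0 s4=1 s6=0 s2=0 s0=0
t10.Δ1 s1=0 s5=0 s3=0 clk=1 s4=1 s6=0 s2=0 s0=0
t10.Δ2 s1=0 s5=0 s3=0 clk=1 s4=1 s6=0 s2=0 s0=1
t10.Δ3 s1=0 s5=0 s3=0 clk=1 s4=1 s6=1 s2=1 s0=1
t10.Δ4 s1=0 s5=0 s3=0 clk=1 s4=1 s6=0 s2=1 s0=1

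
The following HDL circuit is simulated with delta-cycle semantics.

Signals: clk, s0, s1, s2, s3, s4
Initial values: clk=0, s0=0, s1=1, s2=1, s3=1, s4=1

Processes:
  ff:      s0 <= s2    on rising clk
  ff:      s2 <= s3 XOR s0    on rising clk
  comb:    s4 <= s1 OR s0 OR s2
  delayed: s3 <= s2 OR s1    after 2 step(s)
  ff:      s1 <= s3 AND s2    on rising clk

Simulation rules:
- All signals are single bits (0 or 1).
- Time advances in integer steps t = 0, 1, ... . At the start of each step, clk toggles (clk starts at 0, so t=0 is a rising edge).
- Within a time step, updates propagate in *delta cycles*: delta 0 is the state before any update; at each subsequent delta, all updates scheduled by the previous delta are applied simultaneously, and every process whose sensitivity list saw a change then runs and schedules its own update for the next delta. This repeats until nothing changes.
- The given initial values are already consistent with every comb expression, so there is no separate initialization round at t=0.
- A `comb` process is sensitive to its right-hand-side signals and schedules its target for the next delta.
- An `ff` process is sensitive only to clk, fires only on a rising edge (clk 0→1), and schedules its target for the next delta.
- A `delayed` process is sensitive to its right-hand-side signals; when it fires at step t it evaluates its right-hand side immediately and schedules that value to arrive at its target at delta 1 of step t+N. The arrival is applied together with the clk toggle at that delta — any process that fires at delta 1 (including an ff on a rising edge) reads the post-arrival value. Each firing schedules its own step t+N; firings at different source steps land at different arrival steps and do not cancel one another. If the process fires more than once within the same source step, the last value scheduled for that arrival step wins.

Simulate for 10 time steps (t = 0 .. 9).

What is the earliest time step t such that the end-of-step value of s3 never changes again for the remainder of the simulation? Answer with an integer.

t=0 Δ0: s3=1 s4=1 clk=0 s2=1 s0=0 s1=1
  Δ1: clk:0→1
  Δ2: s0:0→1
  (2Δ to stable)
t=1 Δ0: s3=1 s4=1 clk=1 s2=1 s0=1 s1=1
  Δ1: clk:1→0
  (1Δ to stable)
t=2 Δ0: s3=1 s4=1 clk=0 s2=1 s0=1 s1=1
  Δ1: clk:0→1
  Δ2: s2:1→0
  (2Δ to stable)
t=3 Δ0: s3=1 s4=1 clk=1 s2=0 s0=1 s1=1
  Δ1: clk:1→0
  (1Δ to stable)
t=4 Δ0: s3=1 s4=1 clk=0 s2=0 s0=1 s1=1
  Δ1: clk:0→1
  Δ2: s0:1→0, s1:1→0
  Δ3: s4:1→0
  (3Δ to stable)
t=5 Δ0: s3=1 s4=0 clk=1 s2=0 s0=0 s1=0
  Δ1: clk:1→0
  (1Δ to stable)
t=6 Δ0: s3=1 s4=0 clk=0 s2=0 s0=0 s1=0
  Δ1: s3:1→0, clk:0→1
  (1Δ to stable)
t=7 Δ0: s3=0 s4=0 clk=1 s2=0 s0=0 s1=0
  Δ1: clk:1→0
  (1Δ to stable)
t=8 Δ0: s3=0 s4=0 clk=0 s2=0 s0=0 s1=0
  Δ1: clk:0→1
  (1Δ to stable)
t=9 Δ0: s3=0 s4=0 clk=1 s2=0 s0=0 s1=0
  Δ1: clk:1→0
  (1Δ to stable)

6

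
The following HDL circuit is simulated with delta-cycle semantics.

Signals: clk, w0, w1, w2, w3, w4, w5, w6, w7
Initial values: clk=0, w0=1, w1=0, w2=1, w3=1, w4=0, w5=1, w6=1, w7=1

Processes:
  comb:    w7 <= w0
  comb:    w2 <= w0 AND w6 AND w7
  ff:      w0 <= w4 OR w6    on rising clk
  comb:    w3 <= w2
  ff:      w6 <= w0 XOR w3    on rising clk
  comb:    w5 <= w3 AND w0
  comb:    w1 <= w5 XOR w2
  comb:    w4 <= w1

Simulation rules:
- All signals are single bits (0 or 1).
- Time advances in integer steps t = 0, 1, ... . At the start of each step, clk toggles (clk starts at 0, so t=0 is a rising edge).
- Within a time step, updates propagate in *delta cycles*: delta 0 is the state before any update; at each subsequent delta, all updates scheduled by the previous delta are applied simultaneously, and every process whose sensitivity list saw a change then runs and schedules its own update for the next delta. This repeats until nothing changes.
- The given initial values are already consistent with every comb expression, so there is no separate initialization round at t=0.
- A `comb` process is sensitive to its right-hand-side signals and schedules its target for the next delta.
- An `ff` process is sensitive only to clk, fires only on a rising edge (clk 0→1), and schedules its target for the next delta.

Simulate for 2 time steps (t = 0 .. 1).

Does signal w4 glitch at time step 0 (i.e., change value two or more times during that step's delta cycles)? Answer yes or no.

yes

t=0 Δ0: w5=1 w6=1 w2=1 w3=1 w4=0 w0=1 clk=0 w7=1 w1=0
  Δ1: clk:0→1
  Δ2: w6:1→0
  Δ3: w2:1→0
  Δ4: w3:1→0, w1:0→1
  Δ5: w5:1→0, w4:0→1
  Δ6: w1:1→0
  Δ7: w4:1→0
  (7Δ to stable)
t=1 Δ0: w5=0 w6=0 w2=0 w3=0 w4=0 w0=1 clk=1 w7=1 w1=0
  Δ1: clk:1→0
  (1Δ to stable)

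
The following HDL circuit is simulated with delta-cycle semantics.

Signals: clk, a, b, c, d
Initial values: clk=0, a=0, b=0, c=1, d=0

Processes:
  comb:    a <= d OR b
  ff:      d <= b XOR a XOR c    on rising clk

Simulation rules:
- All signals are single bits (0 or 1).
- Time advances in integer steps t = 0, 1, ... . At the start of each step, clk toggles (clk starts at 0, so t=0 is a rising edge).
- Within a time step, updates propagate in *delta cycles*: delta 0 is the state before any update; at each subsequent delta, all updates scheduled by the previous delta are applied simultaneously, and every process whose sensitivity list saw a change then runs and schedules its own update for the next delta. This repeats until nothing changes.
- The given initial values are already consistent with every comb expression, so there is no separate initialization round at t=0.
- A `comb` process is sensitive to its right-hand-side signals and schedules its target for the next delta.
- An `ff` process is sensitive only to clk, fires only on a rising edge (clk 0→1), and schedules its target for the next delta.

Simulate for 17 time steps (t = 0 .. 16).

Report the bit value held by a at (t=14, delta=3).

0

t0.Δ0 clk=0 b=0 d=0 c=1 a=0
t0.Δ1 clk=1 b=0 d=0 c=1 a=0
t0.Δ2 clk=1 b=0 d=1 c=1 a=0
t0.Δ3 clk=1 b=0 d=1 c=1 a=1
t1.Δ0 clk=1 b=0 d=1 c=1 a=1
t1.Δ1 clk=0 b=0 d=1 c=1 a=1
t2.Δ0 clk=0 b=0 d=1 c=1 a=1
t2.Δ1 clk=1 b=0 d=1 c=1 a=1
t2.Δ2 clk=1 b=0 d=0 c=1 a=1
t2.Δ3 clk=1 b=0 d=0 c=1 a=0
t3.Δ0 clk=1 b=0 d=0 c=1 a=0
t3.Δ1 clk=0 b=0 d=0 c=1 a=0
t4.Δ0 clk=0 b=0 d=0 c=1 a=0
t4.Δ1 clk=1 b=0 d=0 c=1 a=0
t4.Δ2 clk=1 b=0 d=1 c=1 a=0
t4.Δ3 clk=1 b=0 d=1 c=1 a=1
t5.Δ0 clk=1 b=0 d=1 c=1 a=1
t5.Δ1 clk=0 b=0 d=1 c=1 a=1
t6.Δ0 clk=0 b=0 d=1 c=1 a=1
t6.Δ1 clk=1 b=0 d=1 c=1 a=1
t6.Δ2 clk=1 b=0 d=0 c=1 a=1
t6.Δ3 clk=1 b=0 d=0 c=1 a=0
t7.Δ0 clk=1 b=0 d=0 c=1 a=0
t7.Δ1 clk=0 b=0 d=0 c=1 a=0
t8.Δ0 clk=0 b=0 d=0 c=1 a=0
t8.Δ1 clk=1 b=0 d=0 c=1 a=0
t8.Δ2 clk=1 b=0 d=1 c=1 a=0
t8.Δ3 clk=1 b=0 d=1 c=1 a=1
t9.Δ0 clk=1 b=0 d=1 c=1 a=1
t9.Δ1 clk=0 b=0 d=1 c=1 a=1
t10.Δ0 clk=0 b=0 d=1 c=1 a=1
t10.Δ1 clk=1 b=0 d=1 c=1 a=1
t10.Δ2 clk=1 b=0 d=0 c=1 a=1
t10.Δ3 clk=1 b=0 d=0 c=1 a=0
t11.Δ0 clk=1 b=0 d=0 c=1 a=0
t11.Δ1 clk=0 b=0 d=0 c=1 a=0
t12.Δ0 clk=0 b=0 d=0 c=1 a=0
t12.Δ1 clk=1 b=0 d=0 c=1 a=0
t12.Δ2 clk=1 b=0 d=1 c=1 a=0
t12.Δ3 clk=1 b=0 d=1 c=1 a=1
t13.Δ0 clk=1 b=0 d=1 c=1 a=1
t13.Δ1 clk=0 b=0 d=1 c=1 a=1
t14.Δ0 clk=0 b=0 d=1 c=1 a=1
t14.Δ1 clk=1 b=0 d=1 c=1 a=1
t14.Δ2 clk=1 b=0 d=0 c=1 a=1
t14.Δ3 clk=1 b=0 d=0 c=1 a=0
t15.Δ0 clk=1 b=0 d=0 c=1 a=0
t15.Δ1 clk=0 b=0 d=0 c=1 a=0
t16.Δ0 clk=0 b=0 d=0 c=1 a=0
t16.Δ1 clk=1 b=0 d=0 c=1 a=0
t16.Δ2 clk=1 b=0 d=1 c=1 a=0
t16.Δ3 clk=1 b=0 d=1 c=1 a=1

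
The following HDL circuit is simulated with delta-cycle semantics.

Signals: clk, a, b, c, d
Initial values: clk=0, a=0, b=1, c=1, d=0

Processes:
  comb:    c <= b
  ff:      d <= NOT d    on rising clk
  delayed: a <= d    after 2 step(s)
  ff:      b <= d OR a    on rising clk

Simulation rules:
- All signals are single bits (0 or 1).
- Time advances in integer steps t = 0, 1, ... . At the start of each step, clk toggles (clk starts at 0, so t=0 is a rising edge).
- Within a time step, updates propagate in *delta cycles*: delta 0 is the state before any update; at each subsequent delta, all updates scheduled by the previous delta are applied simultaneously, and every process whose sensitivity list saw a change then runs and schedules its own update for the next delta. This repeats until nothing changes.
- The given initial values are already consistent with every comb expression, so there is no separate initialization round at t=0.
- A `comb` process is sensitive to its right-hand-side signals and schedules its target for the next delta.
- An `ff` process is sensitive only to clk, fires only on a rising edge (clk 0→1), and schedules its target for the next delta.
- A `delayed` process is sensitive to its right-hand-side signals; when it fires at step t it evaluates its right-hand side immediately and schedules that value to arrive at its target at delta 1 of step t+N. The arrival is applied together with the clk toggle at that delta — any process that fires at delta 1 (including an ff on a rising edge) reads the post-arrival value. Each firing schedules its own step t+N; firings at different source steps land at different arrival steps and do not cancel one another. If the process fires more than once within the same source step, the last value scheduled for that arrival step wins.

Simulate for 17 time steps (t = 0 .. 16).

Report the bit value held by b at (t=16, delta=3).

0

t0.Δ0 d=0 clk=0 a=0 b=1 c=1
t0.Δ1 d=0 clk=1 a=0 b=1 c=1
t0.Δ2 d=1 clk=1 a=0 b=0 c=1
t0.Δ3 d=1 clk=1 a=0 b=0 c=0
t1.Δ0 d=1 clk=1 a=0 b=0 c=0
t1.Δ1 d=1 clk=0 a=0 b=0 c=0
t2.Δ0 d=1 clk=0 a=0 b=0 c=0
t2.Δ1 d=1 clk=1 a=1 b=0 c=0
t2.Δ2 d=0 clk=1 a=1 b=1 c=0
t2.Δ3 d=0 clk=1 a=1 b=1 c=1
t3.Δ0 d=0 clk=1 a=1 b=1 c=1
t3.Δ1 d=0 clk=0 a=1 b=1 c=1
t4.Δ0 d=0 clk=0 a=1 b=1 c=1
t4.Δ1 d=0 clk=1 a=0 b=1 c=1
t4.Δ2 d=1 clk=1 a=0 b=0 c=1
t4.Δ3 d=1 clk=1 a=0 b=0 c=0
t5.Δ0 d=1 clk=1 a=0 b=0 c=0
t5.Δ1 d=1 clk=0 a=0 b=0 c=0
t6.Δ0 d=1 clk=0 a=0 b=0 c=0
t6.Δ1 d=1 clk=1 a=1 b=0 c=0
t6.Δ2 d=0 clk=1 a=1 b=1 c=0
t6.Δ3 d=0 clk=1 a=1 b=1 c=1
t7.Δ0 d=0 clk=1 a=1 b=1 c=1
t7.Δ1 d=0 clk=0 a=1 b=1 c=1
t8.Δ0 d=0 clk=0 a=1 b=1 c=1
t8.Δ1 d=0 clk=1 a=0 b=1 c=1
t8.Δ2 d=1 clk=1 a=0 b=0 c=1
t8.Δ3 d=1 clk=1 a=0 b=0 c=0
t9.Δ0 d=1 clk=1 a=0 b=0 c=0
t9.Δ1 d=1 clk=0 a=0 b=0 c=0
t10.Δ0 d=1 clk=0 a=0 b=0 c=0
t10.Δ1 d=1 clk=1 a=1 b=0 c=0
t10.Δ2 d=0 clk=1 a=1 b=1 c=0
t10.Δ3 d=0 clk=1 a=1 b=1 c=1
t11.Δ0 d=0 clk=1 a=1 b=1 c=1
t11.Δ1 d=0 clk=0 a=1 b=1 c=1
t12.Δ0 d=0 clk=0 a=1 b=1 c=1
t12.Δ1 d=0 clk=1 a=0 b=1 c=1
t12.Δ2 d=1 clk=1 a=0 b=0 c=1
t12.Δ3 d=1 clk=1 a=0 b=0 c=0
t13.Δ0 d=1 clk=1 a=0 b=0 c=0
t13.Δ1 d=1 clk=0 a=0 b=0 c=0
t14.Δ0 d=1 clk=0 a=0 b=0 c=0
t14.Δ1 d=1 clk=1 a=1 b=0 c=0
t14.Δ2 d=0 clk=1 a=1 b=1 c=0
t14.Δ3 d=0 clk=1 a=1 b=1 c=1
t15.Δ0 d=0 clk=1 a=1 b=1 c=1
t15.Δ1 d=0 clk=0 a=1 b=1 c=1
t16.Δ0 d=0 clk=0 a=1 b=1 c=1
t16.Δ1 d=0 clk=1 a=0 b=1 c=1
t16.Δ2 d=1 clk=1 a=0 b=0 c=1
t16.Δ3 d=1 clk=1 a=0 b=0 c=0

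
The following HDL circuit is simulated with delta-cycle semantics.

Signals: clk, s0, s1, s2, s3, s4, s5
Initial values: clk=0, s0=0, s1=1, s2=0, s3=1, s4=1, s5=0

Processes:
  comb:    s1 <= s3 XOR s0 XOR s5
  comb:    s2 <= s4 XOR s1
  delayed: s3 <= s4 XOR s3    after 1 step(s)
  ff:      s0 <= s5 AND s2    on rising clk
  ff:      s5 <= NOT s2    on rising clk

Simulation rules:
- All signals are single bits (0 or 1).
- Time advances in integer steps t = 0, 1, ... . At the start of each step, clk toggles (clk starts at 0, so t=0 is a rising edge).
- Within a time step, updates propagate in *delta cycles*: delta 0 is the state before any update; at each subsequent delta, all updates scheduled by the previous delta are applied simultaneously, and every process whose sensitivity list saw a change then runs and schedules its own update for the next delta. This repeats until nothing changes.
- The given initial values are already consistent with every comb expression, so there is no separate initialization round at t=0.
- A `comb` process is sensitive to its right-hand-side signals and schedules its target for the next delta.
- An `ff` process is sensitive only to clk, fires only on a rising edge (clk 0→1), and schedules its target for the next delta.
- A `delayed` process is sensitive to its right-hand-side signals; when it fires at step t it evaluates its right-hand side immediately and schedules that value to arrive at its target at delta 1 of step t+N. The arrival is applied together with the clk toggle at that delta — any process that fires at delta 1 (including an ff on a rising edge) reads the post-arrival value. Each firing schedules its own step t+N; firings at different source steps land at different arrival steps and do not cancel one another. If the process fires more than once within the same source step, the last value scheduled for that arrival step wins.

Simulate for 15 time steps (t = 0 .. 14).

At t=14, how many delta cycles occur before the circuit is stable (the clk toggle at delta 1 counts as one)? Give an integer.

[bits: s4,clk,s2,s1,s0,s5,s3]
t=0: Δ0=1001001 Δ1=1101001 Δ2=1101011 Δ3=1100011 Δ4=1110011 | 4Δ
t=1: Δ0=1110011 Δ1=1010011 | 1Δ
t=2: Δ0=1010011 Δ1=1110011 Δ2=1110101 | 2Δ
t=3: Δ0=1110101 Δ1=1010101 | 1Δ
t=4: Δ0=1010101 Δ1=1110101 Δ2=1110001 Δ3=1111001 Δ4=1101001 | 4Δ
t=5: Δ0=1101001 Δ1=1001001 | 1Δ
t=6: Δ0=1001001 Δ1=1101001 Δ2=1101011 Δ3=1100011 Δ4=1110011 | 4Δ
t=7: Δ0=1110011 Δ1=1010011 | 1Δ
t=8: Δ0=1010011 Δ1=1110011 Δ2=1110101 | 2Δ
t=9: Δ0=1110101 Δ1=1010101 | 1Δ
t=10: Δ0=1010101 Δ1=1110101 Δ2=1110001 Δ3=1111001 Δ4=1101001 | 4Δ
t=11: Δ0=1101001 Δ1=1001001 | 1Δ
t=12: Δ0=1001001 Δ1=1101001 Δ2=1101011 Δ3=1100011 Δ4=1110011 | 4Δ
t=13: Δ0=1110011 Δ1=1010011 | 1Δ
t=14: Δ0=1010011 Δ1=1110011 Δ2=1110101 | 2Δ

2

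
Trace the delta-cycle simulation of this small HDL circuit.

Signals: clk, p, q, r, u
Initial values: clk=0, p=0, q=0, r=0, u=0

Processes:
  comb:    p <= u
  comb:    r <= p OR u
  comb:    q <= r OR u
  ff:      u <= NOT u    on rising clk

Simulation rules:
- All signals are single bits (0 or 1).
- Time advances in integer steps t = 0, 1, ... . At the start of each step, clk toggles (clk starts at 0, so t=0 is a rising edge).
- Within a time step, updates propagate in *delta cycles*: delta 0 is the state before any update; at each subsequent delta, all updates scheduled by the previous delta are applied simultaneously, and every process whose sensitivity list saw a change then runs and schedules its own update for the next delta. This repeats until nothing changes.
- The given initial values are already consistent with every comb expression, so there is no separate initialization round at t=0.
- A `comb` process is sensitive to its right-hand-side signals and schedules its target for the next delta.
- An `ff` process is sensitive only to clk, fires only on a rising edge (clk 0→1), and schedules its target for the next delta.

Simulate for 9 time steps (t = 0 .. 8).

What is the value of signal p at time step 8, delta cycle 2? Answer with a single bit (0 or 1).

0

t0.Δ0 clk=0 u=0 r=0 q=0 p=0
t0.Δ1 clk=1 u=0 r=0 q=0 p=0
t0.Δ2 clk=1 u=1 r=0 q=0 p=0
t0.Δ3 clk=1 u=1 r=1 q=1 p=1
t1.Δ0 clk=1 u=1 r=1 q=1 p=1
t1.Δ1 clk=0 u=1 r=1 q=1 p=1
t2.Δ0 clk=0 u=1 r=1 q=1 p=1
t2.Δ1 clk=1 u=1 r=1 q=1 p=1
t2.Δ2 clk=1 u=0 r=1 q=1 p=1
t2.Δ3 clk=1 u=0 r=1 q=1 p=0
t2.Δ4 clk=1 u=0 r=0 q=1 p=0
t2.Δ5 clk=1 u=0 r=0 q=0 p=0
t3.Δ0 clk=1 u=0 r=0 q=0 p=0
t3.Δ1 clk=0 u=0 r=0 q=0 p=0
t4.Δ0 clk=0 u=0 r=0 q=0 p=0
t4.Δ1 clk=1 u=0 r=0 q=0 p=0
t4.Δ2 clk=1 u=1 r=0 q=0 p=0
t4.Δ3 clk=1 u=1 r=1 q=1 p=1
t5.Δ0 clk=1 u=1 r=1 q=1 p=1
t5.Δ1 clk=0 u=1 r=1 q=1 p=1
t6.Δ0 clk=0 u=1 r=1 q=1 p=1
t6.Δ1 clk=1 u=1 r=1 q=1 p=1
t6.Δ2 clk=1 u=0 r=1 q=1 p=1
t6.Δ3 clk=1 u=0 r=1 q=1 p=0
t6.Δ4 clk=1 u=0 r=0 q=1 p=0
t6.Δ5 clk=1 u=0 r=0 q=0 p=0
t7.Δ0 clk=1 u=0 r=0 q=0 p=0
t7.Δ1 clk=0 u=0 r=0 q=0 p=0
t8.Δ0 clk=0 u=0 r=0 q=0 p=0
t8.Δ1 clk=1 u=0 r=0 q=0 p=0
t8.Δ2 clk=1 u=1 r=0 q=0 p=0
t8.Δ3 clk=1 u=1 r=1 q=1 p=1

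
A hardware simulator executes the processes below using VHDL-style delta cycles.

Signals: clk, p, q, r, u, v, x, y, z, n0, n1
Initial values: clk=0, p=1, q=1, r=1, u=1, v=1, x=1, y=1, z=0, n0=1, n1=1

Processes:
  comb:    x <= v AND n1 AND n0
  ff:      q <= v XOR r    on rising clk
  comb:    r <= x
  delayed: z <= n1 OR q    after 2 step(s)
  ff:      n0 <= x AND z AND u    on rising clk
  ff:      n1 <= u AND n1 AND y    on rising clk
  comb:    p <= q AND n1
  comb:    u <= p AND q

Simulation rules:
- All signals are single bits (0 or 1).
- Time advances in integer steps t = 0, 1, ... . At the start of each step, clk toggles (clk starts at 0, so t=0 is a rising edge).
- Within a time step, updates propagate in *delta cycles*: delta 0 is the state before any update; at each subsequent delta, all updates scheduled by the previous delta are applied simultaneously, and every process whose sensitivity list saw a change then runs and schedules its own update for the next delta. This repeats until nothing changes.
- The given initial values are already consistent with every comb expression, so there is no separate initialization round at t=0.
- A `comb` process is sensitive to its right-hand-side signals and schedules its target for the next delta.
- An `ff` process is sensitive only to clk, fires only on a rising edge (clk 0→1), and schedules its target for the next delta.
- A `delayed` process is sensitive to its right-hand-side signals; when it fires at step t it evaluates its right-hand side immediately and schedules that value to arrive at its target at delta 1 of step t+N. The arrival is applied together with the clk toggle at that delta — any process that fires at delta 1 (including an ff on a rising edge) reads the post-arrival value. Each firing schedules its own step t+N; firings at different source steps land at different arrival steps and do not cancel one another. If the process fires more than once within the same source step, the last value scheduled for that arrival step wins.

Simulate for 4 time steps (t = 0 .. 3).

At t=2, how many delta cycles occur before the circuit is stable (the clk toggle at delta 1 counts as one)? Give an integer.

[bits: clk,r,x,u,y,p,n1,z,n0,q,v]
t=0: Δ0=01111110111 Δ1=11111110111 Δ2=11111110001 Δ3=11001010001 Δ4=10001010001 | 4Δ
t=1: Δ0=10001010001 Δ1=00001010001 | 1Δ
t=2: Δ0=00001010001 Δ1=10001011001 Δ2=10001001011 | 2Δ
t=3: Δ0=10001001011 Δ1=00001001011 | 1Δ

2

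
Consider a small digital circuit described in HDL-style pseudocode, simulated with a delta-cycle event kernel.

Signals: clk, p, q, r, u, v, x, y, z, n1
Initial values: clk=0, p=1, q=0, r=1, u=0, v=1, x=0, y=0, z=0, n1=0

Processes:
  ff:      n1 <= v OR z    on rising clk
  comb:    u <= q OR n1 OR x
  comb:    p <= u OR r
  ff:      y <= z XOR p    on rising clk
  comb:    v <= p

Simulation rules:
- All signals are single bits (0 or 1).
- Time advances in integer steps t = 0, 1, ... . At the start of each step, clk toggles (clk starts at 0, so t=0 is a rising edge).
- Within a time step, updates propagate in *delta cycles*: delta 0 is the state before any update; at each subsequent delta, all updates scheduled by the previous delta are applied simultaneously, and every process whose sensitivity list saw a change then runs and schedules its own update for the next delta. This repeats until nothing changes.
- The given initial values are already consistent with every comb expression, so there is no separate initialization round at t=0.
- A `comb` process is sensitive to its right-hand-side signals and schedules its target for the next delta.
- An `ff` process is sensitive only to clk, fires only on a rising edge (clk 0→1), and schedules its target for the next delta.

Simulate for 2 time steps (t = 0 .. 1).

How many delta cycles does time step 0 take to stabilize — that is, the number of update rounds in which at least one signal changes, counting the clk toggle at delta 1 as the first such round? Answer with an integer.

t=0 Δ0: x=0 q=0 n1=0 v=1 p=1 u=0 y=0 r=1 clk=0 z=0
  Δ1: clk:0→1
  Δ2: n1:0→1, y:0→1
  Δ3: u:0→1
  (3Δ to stable)
t=1 Δ0: x=0 q=0 n1=1 v=1 p=1 u=1 y=1 r=1 clk=1 z=0
  Δ1: clk:1→0
  (1Δ to stable)

3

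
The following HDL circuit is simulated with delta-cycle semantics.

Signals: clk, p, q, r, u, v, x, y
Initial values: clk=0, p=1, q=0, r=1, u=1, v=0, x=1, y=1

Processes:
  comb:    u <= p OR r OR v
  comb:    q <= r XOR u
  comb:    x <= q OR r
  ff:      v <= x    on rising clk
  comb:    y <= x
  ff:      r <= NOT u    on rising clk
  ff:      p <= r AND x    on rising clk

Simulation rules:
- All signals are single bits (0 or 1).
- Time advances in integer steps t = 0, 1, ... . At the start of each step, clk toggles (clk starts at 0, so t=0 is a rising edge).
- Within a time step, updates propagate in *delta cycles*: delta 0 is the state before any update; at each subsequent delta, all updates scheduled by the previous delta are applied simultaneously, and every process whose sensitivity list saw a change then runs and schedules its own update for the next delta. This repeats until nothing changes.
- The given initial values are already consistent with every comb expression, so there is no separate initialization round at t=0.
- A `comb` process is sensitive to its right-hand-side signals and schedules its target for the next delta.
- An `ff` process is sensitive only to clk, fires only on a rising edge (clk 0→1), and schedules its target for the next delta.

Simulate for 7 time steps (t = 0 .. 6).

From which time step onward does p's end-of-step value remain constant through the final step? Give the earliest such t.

t0.Δ0 q=0 u=1 v=0 y=1 r=1 clk=0 x=1 p=1
t0.Δ1 q=0 u=1 v=0 y=1 r=1 clk=1 x=1 p=1
t0.Δ2 q=0 u=1 v=1 y=1 r=0 clk=1 x=1 p=1
t0.Δ3 q=1 u=1 v=1 y=1 r=0 clk=1 x=0 p=1
t0.Δ4 q=1 u=1 v=1 y=0 r=0 clk=1 x=1 p=1
t0.Δ5 q=1 u=1 v=1 y=1 r=0 clk=1 x=1 p=1
t1.Δ0 q=1 u=1 v=1 y=1 r=0 clk=1 x=1 p=1
t1.Δ1 q=1 u=1 v=1 y=1 r=0 clk=0 x=1 p=1
t2.Δ0 q=1 u=1 v=1 y=1 r=0 clk=0 x=1 p=1
t2.Δ1 q=1 u=1 v=1 y=1 r=0 clk=1 x=1 p=1
t2.Δ2 q=1 u=1 v=1 y=1 r=0 clk=1 x=1 p=0
t3.Δ0 q=1 u=1 v=1 y=1 r=0 clk=1 x=1 p=0
t3.Δ1 q=1 u=1 v=1 y=1 r=0 clk=0 x=1 p=0
t4.Δ0 q=1 u=1 v=1 y=1 r=0 clk=0 x=1 p=0
t4.Δ1 q=1 u=1 v=1 y=1 r=0 clk=1 x=1 p=0
t5.Δ0 q=1 u=1 v=1 y=1 r=0 clk=1 x=1 p=0
t5.Δ1 q=1 u=1 v=1 y=1 r=0 clk=0 x=1 p=0
t6.Δ0 q=1 u=1 v=1 y=1 r=0 clk=0 x=1 p=0
t6.Δ1 q=1 u=1 v=1 y=1 r=0 clk=1 x=1 p=0

2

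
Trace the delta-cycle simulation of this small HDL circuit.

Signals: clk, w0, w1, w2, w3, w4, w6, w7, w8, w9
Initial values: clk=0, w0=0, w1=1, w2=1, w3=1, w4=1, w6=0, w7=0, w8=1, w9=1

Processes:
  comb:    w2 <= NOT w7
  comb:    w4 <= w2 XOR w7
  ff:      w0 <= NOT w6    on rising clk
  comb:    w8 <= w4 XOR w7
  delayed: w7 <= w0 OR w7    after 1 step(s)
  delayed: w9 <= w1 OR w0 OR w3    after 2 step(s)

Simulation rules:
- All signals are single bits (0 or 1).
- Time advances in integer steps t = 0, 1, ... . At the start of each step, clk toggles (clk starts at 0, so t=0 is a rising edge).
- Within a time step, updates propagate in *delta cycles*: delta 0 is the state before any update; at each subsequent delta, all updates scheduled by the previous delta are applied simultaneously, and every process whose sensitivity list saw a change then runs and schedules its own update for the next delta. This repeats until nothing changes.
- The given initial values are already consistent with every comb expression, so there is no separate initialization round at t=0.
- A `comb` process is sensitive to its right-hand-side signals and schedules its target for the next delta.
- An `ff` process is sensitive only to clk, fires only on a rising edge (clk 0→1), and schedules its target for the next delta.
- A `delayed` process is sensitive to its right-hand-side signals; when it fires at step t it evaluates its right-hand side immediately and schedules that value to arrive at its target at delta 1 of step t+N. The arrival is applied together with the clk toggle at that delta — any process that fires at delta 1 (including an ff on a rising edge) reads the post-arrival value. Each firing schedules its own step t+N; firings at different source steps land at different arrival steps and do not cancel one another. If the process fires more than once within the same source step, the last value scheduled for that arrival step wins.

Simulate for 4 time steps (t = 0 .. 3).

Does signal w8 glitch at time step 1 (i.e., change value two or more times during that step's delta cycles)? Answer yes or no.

t0.Δ0 w7=0 w0=0 w1=1 w6=0 clk=0 w4=1 w3=1 w8=1 w2=1 w9=1
t0.Δ1 w7=0 w0=0 w1=1 w6=0 clk=1 w4=1 w3=1 w8=1 w2=1 w9=1
t0.Δ2 w7=0 w0=1 w1=1 w6=0 clk=1 w4=1 w3=1 w8=1 w2=1 w9=1
t1.Δ0 w7=0 w0=1 w1=1 w6=0 clk=1 w4=1 w3=1 w8=1 w2=1 w9=1
t1.Δ1 w7=1 w0=1 w1=1 w6=0 clk=0 w4=1 w3=1 w8=1 w2=1 w9=1
t1.Δ2 w7=1 w0=1 w1=1 w6=0 clk=0 w4=0 w3=1 w8=0 w2=0 w9=1
t1.Δ3 w7=1 w0=1 w1=1 w6=0 clk=0 w4=1 w3=1 w8=1 w2=0 w9=1
t1.Δ4 w7=1 w0=1 w1=1 w6=0 clk=0 w4=1 w3=1 w8=0 w2=0 w9=1
t2.Δ0 w7=1 w0=1 w1=1 w6=0 clk=0 w4=1 w3=1 w8=0 w2=0 w9=1
t2.Δ1 w7=1 w0=1 w1=1 w6=0 clk=1 w4=1 w3=1 w8=0 w2=0 w9=1
t3.Δ0 w7=1 w0=1 w1=1 w6=0 clk=1 w4=1 w3=1 w8=0 w2=0 w9=1
t3.Δ1 w7=1 w0=1 w1=1 w6=0 clk=0 w4=1 w3=1 w8=0 w2=0 w9=1

yes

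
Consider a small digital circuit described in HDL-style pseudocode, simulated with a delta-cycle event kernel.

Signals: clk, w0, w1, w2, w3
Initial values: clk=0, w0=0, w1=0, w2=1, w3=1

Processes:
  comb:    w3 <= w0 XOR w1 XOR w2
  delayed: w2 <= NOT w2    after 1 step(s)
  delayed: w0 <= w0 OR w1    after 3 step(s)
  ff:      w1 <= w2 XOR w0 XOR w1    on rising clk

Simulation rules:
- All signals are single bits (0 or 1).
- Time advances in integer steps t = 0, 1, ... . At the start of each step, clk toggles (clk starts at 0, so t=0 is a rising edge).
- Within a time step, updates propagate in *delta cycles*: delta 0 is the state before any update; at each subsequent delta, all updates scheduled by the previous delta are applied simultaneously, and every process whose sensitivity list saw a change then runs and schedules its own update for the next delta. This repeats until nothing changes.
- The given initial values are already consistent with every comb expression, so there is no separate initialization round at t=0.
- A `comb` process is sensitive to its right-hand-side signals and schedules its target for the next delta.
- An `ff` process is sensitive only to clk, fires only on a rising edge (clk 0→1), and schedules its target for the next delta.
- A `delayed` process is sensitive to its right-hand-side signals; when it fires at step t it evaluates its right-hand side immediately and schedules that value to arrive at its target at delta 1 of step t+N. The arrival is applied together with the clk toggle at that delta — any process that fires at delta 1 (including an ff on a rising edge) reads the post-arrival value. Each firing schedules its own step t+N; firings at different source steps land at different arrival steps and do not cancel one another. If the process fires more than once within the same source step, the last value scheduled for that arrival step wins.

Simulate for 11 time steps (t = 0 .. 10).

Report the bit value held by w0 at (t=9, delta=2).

1

t0.Δ0 w0=0 w1=0 w2=1 clk=0 w3=1
t0.Δ1 w0=0 w1=0 w2=1 clk=1 w3=1
t0.Δ2 w0=0 w1=1 w2=1 clk=1 w3=1
t0.Δ3 w0=0 w1=1 w2=1 clk=1 w3=0
t1.Δ0 w0=0 w1=1 w2=1 clk=1 w3=0
t1.Δ1 w0=0 w1=1 w2=1 clk=0 w3=0
t2.Δ0 w0=0 w1=1 w2=1 clk=0 w3=0
t2.Δ1 w0=0 w1=1 w2=1 clk=1 w3=0
t2.Δ2 w0=0 w1=0 w2=1 clk=1 w3=0
t2.Δ3 w0=0 w1=0 w2=1 clk=1 w3=1
t3.Δ0 w0=0 w1=0 w2=1 clk=1 w3=1
t3.Δ1 w0=1 w1=0 w2=1 clk=0 w3=1
t3.Δ2 w0=1 w1=0 w2=1 clk=0 w3=0
t4.Δ0 w0=1 w1=0 w2=1 clk=0 w3=0
t4.Δ1 w0=1 w1=0 w2=1 clk=1 w3=0
t5.Δ0 w0=1 w1=0 w2=1 clk=1 w3=0
t5.Δ1 w0=0 w1=0 w2=1 clk=0 w3=0
t5.Δ2 w0=0 w1=0 w2=1 clk=0 w3=1
t6.Δ0 w0=0 w1=0 w2=1 clk=0 w3=1
t6.Δ1 w0=1 w1=0 w2=1 clk=1 w3=1
t6.Δ2 w0=1 w1=0 w2=1 clk=1 w3=0
t7.Δ0 w0=1 w1=0 w2=1 clk=1 w3=0
t7.Δ1 w0=1 w1=0 w2=1 clk=0 w3=0
t8.Δ0 w0=1 w1=0 w2=1 clk=0 w3=0
t8.Δ1 w0=0 w1=0 w2=1 clk=1 w3=0
t8.Δ2 w0=0 w1=1 w2=1 clk=1 w3=1
t8.Δ3 w0=0 w1=1 w2=1 clk=1 w3=0
t9.Δ0 w0=0 w1=1 w2=1 clk=1 w3=0
t9.Δ1 w0=1 w1=1 w2=1 clk=0 w3=0
t9.Δ2 w0=1 w1=1 w2=1 clk=0 w3=1
t10.Δ0 w0=1 w1=1 w2=1 clk=0 w3=1
t10.Δ1 w0=1 w1=1 w2=1 clk=1 w3=1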